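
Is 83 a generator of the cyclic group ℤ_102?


g generates ℤ_n iff gcd(g, n) = 1
gcd(83, 102) = 1
Since gcd = 1, 83 is a generator.

Yes, 83 generates ℤ_102


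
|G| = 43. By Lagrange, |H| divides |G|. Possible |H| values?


Lagrange's theorem: |H| divides |G|
|G| = 43
Divisors of 43: 1, 43

Possible subgroup orders: {1, 43}


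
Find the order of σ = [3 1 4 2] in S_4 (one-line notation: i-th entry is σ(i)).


Cycle decomposition: (1 3 4 2)
Cycle lengths: 4
Order = lcm(4) = 4

ord(σ) = 4


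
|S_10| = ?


|S_n| = n! (number of permutations of n symbols)
|S_10| = 10! = 3628800

|S_10| = 3628800


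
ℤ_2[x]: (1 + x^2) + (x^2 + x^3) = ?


Add coefficients mod 2:
x^0: 1 + 0 = 1 (mod 2)
x^1: 0 + 0 = 0 (mod 2)
x^2: 1 + 1 = 0 (mod 2)
x^3: 0 + 1 = 1 (mod 2)
Result: 1 + x^3

f + g = 1 + x^3


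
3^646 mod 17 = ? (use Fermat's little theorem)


Fermat's little theorem: if p is prime and gcd(a,p)=1, then a^(p-1) ≡ 1 (mod p)
p = 17 is prime, gcd(3,17) = 1
Reduce exponent: 646 mod 16 = 6
So 3^646 ≡ 3^6 (mod 17)
3^6 mod 17 = 15

3^646 ≡ 15 (mod 17)


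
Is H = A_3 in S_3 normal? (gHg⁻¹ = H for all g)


H = A_3 in S_3
A_3 has index 2 in S_3, and every subgroup of index 2 is normal

Yes, normal subgroup


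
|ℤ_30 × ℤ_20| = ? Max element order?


|ℤ_30 × ℤ_20| = 30 × 20 = 600
Max element order = lcm(30,20) = 60
Cyclic? No (gcd=10)

|ℤ_30×ℤ_20| = 600, max element order = 60


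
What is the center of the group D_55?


Z(G) = {g ∈ G | gx = xg for all x ∈ G}
For odd n, Z(D_n) = {e}: no nontrivial rotation commutes with all reflections

Z(D_55) = {e}


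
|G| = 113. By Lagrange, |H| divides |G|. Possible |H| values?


Lagrange's theorem: |H| divides |G|
|G| = 113
Divisors of 113: 1, 113

Possible subgroup orders: {1, 113}


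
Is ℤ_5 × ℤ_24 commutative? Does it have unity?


Direct product ring; commutative with unity (1,1); but (1,0)·(0,1) = (0,0) gives zero divisors, so not an integral domain
Commutative: Yes
Integral domain: No
Has unity: Yes

ℤ_5 × ℤ_24: Commutative=Yes, Unity=Yes


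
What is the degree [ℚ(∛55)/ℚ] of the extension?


∛55 has minimal polynomial x³ - 55 (irreducible over ℚ since 55 is not a perfect cube)

[ℚ(∛55)/ℚ] = 3


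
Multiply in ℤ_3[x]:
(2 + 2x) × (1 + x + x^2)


Expand and collect like terms; reduce coefficients mod 3:
x^0: 2·1 = 2 ≡ 2 (mod 3)
x^1: 2·1 + 2·1 = 4 ≡ 1 (mod 3)
x^2: 2·1 + 2·1 = 4 ≡ 1 (mod 3)
x^3: 2·1 = 2 ≡ 2 (mod 3)
Result: 2 + x + x^2 + 2x^3

f · g = 2 + x + x^2 + 2x^3


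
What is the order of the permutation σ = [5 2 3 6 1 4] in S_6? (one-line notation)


Cycle decomposition: (1 5) (4 6)
Cycle lengths: 2, 2
Order = lcm(2, 2) = 2

ord(σ) = 2


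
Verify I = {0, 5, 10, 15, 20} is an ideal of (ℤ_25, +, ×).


Check ideal conditions for I = {0, 5, 10, 15, 20} in ℤ_25:
(1) I is an additive subgroup? Yes
(2) For r ∈ ℤ_25 and a ∈ I: r·a ∈ I? Yes

Yes, I is an ideal of ℤ_25


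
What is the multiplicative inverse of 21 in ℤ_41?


Use the extended Euclidean algorithm to write 1 = 21·s + 41·t; then s mod 41 is the inverse.
Euclidean algorithm:
  21 = 0·41 + 21
  41 = 1·21 + 20
  21 = 1·20 + 1
  20 = 20·1 + 0
gcd(21,41) = 1
Back-substitution gives: 21·(2) + 41·(-1) = 1
So 21⁻¹ ≡ 2 ≡ 2 (mod 41)
Check: 21 × 2 = 42 ≡ 1 (mod 41) ✓

21⁻¹ ≡ 2 (mod 41)


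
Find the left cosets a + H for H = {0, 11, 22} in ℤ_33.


H = {0, 11, 22}, |H| = 3
Number of cosets = |G|/|H| = 33/3 = 11
0 + H = {0, 11, 22}
1 + H = {1, 12, 23}
2 + H = {2, 13, 24}
3 + H = {3, 14, 25}
4 + H = {4, 15, 26}
5 + H = {5, 16, 27}
6 + H = {6, 17, 28}
7 + H = {7, 18, 29}
8 + H = {8, 19, 30}
9 + H = {9, 20, 31}
10 + H = {10, 21, 32}

Cosets: 0+H={0,11,22}; 1+H={1,12,23}; 2+H={2,13,24}; 3+H={3,14,25}; 4+H={4,15,26}; 5+H={5,16,27}; 6+H={6,17,28}; 7+H={7,18,29}; 8+H={8,19,30}; 9+H={9,20,31}; 10+H={10,21,32}


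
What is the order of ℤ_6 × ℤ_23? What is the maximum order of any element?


|ℤ_6 × ℤ_23| = 6 × 23 = 138
Max element order = lcm(6,23) = 138
Cyclic? Yes (gcd=1)

|ℤ_6×ℤ_23| = 138, max element order = 138


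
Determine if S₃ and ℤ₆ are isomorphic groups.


Comparing S₃ and ℤ₆:
S₃ is non-abelian, ℤ₆ is abelian

No, S₃ ≇ ℤ₆


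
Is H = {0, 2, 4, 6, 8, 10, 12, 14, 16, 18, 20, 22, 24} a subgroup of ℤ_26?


Subgroup test for H = {0, 2, 4, 6, 8, 10, 12, 14, 16, 18, 20, 22, 24} in (ℤ_26, +):
(1) 0 ∈ H? Yes
(2) Closure: for all a,b ∈ H, (a+b) mod 26 ∈ H? Yes
(3) Inverses: for all a ∈ H, -a mod 26 ∈ H? Yes

Yes, H is a subgroup of ℤ_26


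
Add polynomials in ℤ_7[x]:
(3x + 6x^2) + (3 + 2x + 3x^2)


Add coefficients mod 7:
x^0: 0 + 3 = 3 (mod 7)
x^1: 3 + 2 = 5 (mod 7)
x^2: 6 + 3 = 2 (mod 7)
Result: 3 + 5x + 2x^2

f + g = 3 + 5x + 2x^2


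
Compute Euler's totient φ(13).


φ(n) = count of k ∈ {1,...,n} with gcd(k,n)=1
Coprimes to 13: {1, 2, 3, 4, 5, 6, 7, 8, 9, 10, 11, 12}
Count: 12

φ(13) = 12


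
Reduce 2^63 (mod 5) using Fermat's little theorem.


Fermat's little theorem: if p is prime and gcd(a,p)=1, then a^(p-1) ≡ 1 (mod p)
p = 5 is prime, gcd(2,5) = 1
Reduce exponent: 63 mod 4 = 3
So 2^63 ≡ 2^3 (mod 5)
2^3 mod 5 = 3

2^63 ≡ 3 (mod 5)


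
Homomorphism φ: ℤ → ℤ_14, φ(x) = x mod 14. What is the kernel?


Kernel = preimage of identity
ker(φ) = {x ∈ ℤ : x ≡ 0 (mod 14)} = 14ℤ = {0, ±14, ±28, ...}

ker(φ) = 14ℤ


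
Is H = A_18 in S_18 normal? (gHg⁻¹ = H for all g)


H = A_18 in S_18
A_18 has index 2 in S_18, and every subgroup of index 2 is normal

Yes, normal subgroup


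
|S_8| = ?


|S_n| = n! (number of permutations of n symbols)
|S_8| = 8! = 40320

|S_8| = 40320


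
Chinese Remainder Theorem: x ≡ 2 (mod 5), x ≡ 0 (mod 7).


m₁ = 5, m₂ = 7, gcd = 1, so CRT applies. M = m₁·m₂ = 35
Let M₁ = M/m₁ = 7, M₂ = M/m₂ = 5
Find y₁ ≡ M₁⁻¹ (mod m₁): 7⁻¹ ≡ 3 (mod 5)
Find y₂ ≡ M₂⁻¹ (mod m₂): 5⁻¹ ≡ 3 (mod 7)
x = a₁·M₁·y₁ + a₂·M₂·y₂ = 2·7·3 + 0·5·3 = 42
Reduce mod 35: x ≡ 7
Check: 7 mod 5 = 2 ✓, 7 mod 7 = 0 ✓

x ≡ 7 (mod 35)


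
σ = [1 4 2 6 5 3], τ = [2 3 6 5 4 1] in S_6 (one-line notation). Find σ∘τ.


σ∘τ: apply τ first, then σ
1 →τ 2 →σ 4
2 →τ 3 →σ 2
3 →τ 6 →σ 3
4 →τ 5 →σ 5
5 →τ 4 →σ 6
6 →τ 1 →σ 1

σ∘τ = [4 2 3 5 6 1]


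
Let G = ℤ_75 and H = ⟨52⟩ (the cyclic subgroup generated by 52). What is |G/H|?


|⟨52⟩| = n / gcd(52, 75) = 75 / 1 = 75
H is normal (ℤ_75 is abelian).
|G/H| = |G| / |H| = 75 / 75 = 1

|G/H| = 1


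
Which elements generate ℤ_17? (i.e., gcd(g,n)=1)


g generates ℤ_n iff gcd(g,n) = 1
Prime factors of 17: 17
Generators are g ∈ {1,...,16} not divisible by any of these primes.
Generators: {1, 2, 3, 4, 5, 6, 7, 8, 9, 10, 11, 12, 13, 14, 15, 16}
Number of generators = φ(17) = 16

Generators of ℤ_17 = {1, 2, 3, 4, 5, 6, 7, 8, 9, 10, 11, 12, 13, 14, 15, 16}


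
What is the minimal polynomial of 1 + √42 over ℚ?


Let α = 1 + √42. Then α - 1 = √42, so (α - 1)² = 42, giving α² - 2α - 41 = 0. Degree 2 and α ∉ ℚ, so this is the minimal polynomial.

Minimal polynomial: x² - 2x - 41


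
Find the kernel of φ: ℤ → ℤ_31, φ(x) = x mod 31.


Kernel = preimage of identity
ker(φ) = {x ∈ ℤ : x ≡ 0 (mod 31)} = 31ℤ = {0, ±31, ±62, ...}

ker(φ) = 31ℤ


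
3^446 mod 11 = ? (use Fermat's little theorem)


Fermat's little theorem: if p is prime and gcd(a,p)=1, then a^(p-1) ≡ 1 (mod p)
p = 11 is prime, gcd(3,11) = 1
Reduce exponent: 446 mod 10 = 6
So 3^446 ≡ 3^6 (mod 11)
3^6 mod 11 = 3

3^446 ≡ 3 (mod 11)


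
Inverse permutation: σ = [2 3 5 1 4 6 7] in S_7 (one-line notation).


To find σ⁻¹, swap domain and range:
σ(1) = 2 → σ⁻¹(2) = 1
σ(2) = 3 → σ⁻¹(3) = 2
σ(3) = 5 → σ⁻¹(5) = 3
σ(4) = 1 → σ⁻¹(1) = 4
σ(5) = 4 → σ⁻¹(4) = 5
σ(6) = 6 → σ⁻¹(6) = 6
σ(7) = 7 → σ⁻¹(7) = 7

σ⁻¹ = [4 1 2 5 3 6 7]


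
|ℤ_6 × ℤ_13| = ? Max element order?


|ℤ_6 × ℤ_13| = 6 × 13 = 78
Max element order = lcm(6,13) = 78
Cyclic? Yes (gcd=1)

|ℤ_6×ℤ_13| = 78, max element order = 78


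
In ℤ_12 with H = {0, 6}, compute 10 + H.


10 + H = {10 + h (mod 12) : h ∈ H}
10+0=10, 10+6=4
10 + H = {4, 10} = 4 + H

10 + H = {4, 10}


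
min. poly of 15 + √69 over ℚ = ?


Let α = 15 + √69. Then α - 15 = √69, so (α - 15)² = 69, giving α² - 30α + 156 = 0. Degree 2 and α ∉ ℚ, so this is the minimal polynomial.

Minimal polynomial: x² - 30x + 156


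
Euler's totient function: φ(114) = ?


Factor n: 114 = 2 × 3 × 19
φ(n) = n · ∏(1 - 1/p) over distinct primes p | n
φ(114) = 114 · (1 - 1/2) · (1 - 1/3) · (1 - 1/19) = 36

φ(114) = 36


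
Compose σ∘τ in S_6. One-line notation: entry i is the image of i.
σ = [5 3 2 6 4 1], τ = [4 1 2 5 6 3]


σ∘τ: apply τ first, then σ
1 →τ 4 →σ 6
2 →τ 1 →σ 5
3 →τ 2 →σ 3
4 →τ 5 →σ 4
5 →τ 6 →σ 1
6 →τ 3 →σ 2

σ∘τ = [6 5 3 4 1 2]


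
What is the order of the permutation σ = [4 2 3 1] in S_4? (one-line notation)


Cycle decomposition: (1 4)
Cycle lengths: 2
Order = lcm(2) = 2

ord(σ) = 2


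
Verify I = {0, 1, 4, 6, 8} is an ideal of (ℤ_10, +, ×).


Check ideal conditions for I = {0, 1, 4, 6, 8} in ℤ_10:
(1) I is an additive subgroup? No
(2) For r ∈ ℤ_10 and a ∈ I: r·a ∈ I? No  [counterexample: r=2, a=1, r·a mod 10 = 2 ∉ I]

No, I is not an ideal of ℤ_10


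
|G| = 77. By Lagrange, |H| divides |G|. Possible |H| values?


Lagrange's theorem: |H| divides |G|
|G| = 77
Divisors of 77: 1, 7, 11, 77

Possible subgroup orders: {1, 7, 11, 77}


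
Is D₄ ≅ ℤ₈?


Comparing D₄ and ℤ₈:
D₄ is non-abelian, ℤ₈ is abelian

No, D₄ ≇ ℤ₈


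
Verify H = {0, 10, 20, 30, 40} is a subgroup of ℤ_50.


Subgroup test for H = {0, 10, 20, 30, 40} in (ℤ_50, +):
(1) 0 ∈ H? Yes
(2) Closure: for all a,b ∈ H, (a+b) mod 50 ∈ H? Yes
(3) Inverses: for all a ∈ H, -a mod 50 ∈ H? Yes

Yes, H is a subgroup of ℤ_50


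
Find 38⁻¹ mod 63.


Use the extended Euclidean algorithm to write 1 = 38·s + 63·t; then s mod 63 is the inverse.
Euclidean algorithm:
  38 = 0·63 + 38
  63 = 1·38 + 25
  38 = 1·25 + 13
  25 = 1·13 + 12
  13 = 1·12 + 1
  12 = 12·1 + 0
gcd(38,63) = 1
Back-substitution gives: 38·(5) + 63·(-3) = 1
So 38⁻¹ ≡ 5 ≡ 5 (mod 63)
Check: 38 × 5 = 190 ≡ 1 (mod 63) ✓

38⁻¹ ≡ 5 (mod 63)


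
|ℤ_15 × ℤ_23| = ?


|A × B| = |A| · |B|
|ℤ_15 × ℤ_23| = 15 × 23 = 345

|ℤ_15 × ℤ_23| = 345


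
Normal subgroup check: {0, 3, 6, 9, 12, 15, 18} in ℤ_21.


H = {0, 3, 6, 9, 12, 15, 18} in ℤ_21
ℤ_21 is abelian; every subgroup of an abelian group is normal

Yes, normal subgroup


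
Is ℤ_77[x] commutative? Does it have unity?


ℤ_77 has zero divisors (7·11 ≡ 0), and these lift to constant zero divisors in ℤ_77[x]; so not an integral domain
Commutative: Yes
Integral domain: No
Has unity: Yes

ℤ_77[x]: Commutative=Yes, Unity=Yes


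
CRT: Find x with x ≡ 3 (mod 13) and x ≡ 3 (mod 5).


m₁ = 13, m₂ = 5, gcd = 1, so CRT applies. M = m₁·m₂ = 65
Let M₁ = M/m₁ = 5, M₂ = M/m₂ = 13
Find y₁ ≡ M₁⁻¹ (mod m₁): 5⁻¹ ≡ 8 (mod 13)
Find y₂ ≡ M₂⁻¹ (mod m₂): 13⁻¹ ≡ 2 (mod 5)
x = a₁·M₁·y₁ + a₂·M₂·y₂ = 3·5·8 + 3·13·2 = 198
Reduce mod 65: x ≡ 3
Check: 3 mod 13 = 3 ✓, 3 mod 5 = 3 ✓

x ≡ 3 (mod 65)


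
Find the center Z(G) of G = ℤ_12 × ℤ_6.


Z(G) = {g ∈ G | gx = xg for all x ∈ G}
Direct product of abelian groups is abelian, so Z(G) = G

Z(ℤ_12 × ℤ_6) = ℤ_12 × ℤ_6


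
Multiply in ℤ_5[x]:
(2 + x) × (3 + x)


Expand and collect like terms; reduce coefficients mod 5:
x^0: 2·3 = 6 ≡ 1 (mod 5)
x^1: 2·1 + 1·3 = 5 ≡ 0 (mod 5)
x^2: 1·1 = 1 ≡ 1 (mod 5)
Result: 1 + x^2

f · g = 1 + x^2


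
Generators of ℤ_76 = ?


g generates ℤ_n iff gcd(g,n) = 1
Prime factors of 76: 2, 19
Generators are g ∈ {1,...,75} not divisible by any of these primes.
Generators: {1, 3, 5, 7, 9, 11, 13, 15, 17, 21, 23, 25, 27, 29, 31, 33, 35, 37, 39, 41, 43, 45, 47, 49, 51, 53, 55, 59, 61, 63, 65, 67, 69, 71, 73, 75}
Number of generators = φ(76) = 36

Generators of ℤ_76 = {1, 3, 5, 7, 9, 11, 13, 15, 17, 21, 23, 25, 27, 29, 31, 33, 35, 37, 39, 41, 43, 45, 47, 49, 51, 53, 55, 59, 61, 63, 65, 67, 69, 71, 73, 75}


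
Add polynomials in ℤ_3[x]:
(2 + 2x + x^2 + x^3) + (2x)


Add coefficients mod 3:
x^0: 2 + 0 = 2 (mod 3)
x^1: 2 + 2 = 1 (mod 3)
x^2: 1 + 0 = 1 (mod 3)
x^3: 1 + 0 = 1 (mod 3)
Result: 2 + x + x^2 + x^3

f + g = 2 + x + x^2 + x^3


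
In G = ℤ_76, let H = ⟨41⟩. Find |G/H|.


|⟨41⟩| = n / gcd(41, 76) = 76 / 1 = 76
H is normal (ℤ_76 is abelian).
|G/H| = |G| / |H| = 76 / 76 = 1

|G/H| = 1


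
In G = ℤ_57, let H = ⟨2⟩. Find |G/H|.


|⟨2⟩| = n / gcd(2, 57) = 57 / 1 = 57
H is normal (ℤ_57 is abelian).
|G/H| = |G| / |H| = 57 / 57 = 1

|G/H| = 1


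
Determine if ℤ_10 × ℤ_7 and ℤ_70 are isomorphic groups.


Comparing ℤ_10 × ℤ_7 and ℤ_70:
gcd(10,7) = 1, so ℤ_10 × ℤ_7 ≅ ℤ_70 (CRT)

Yes, ℤ_10 × ℤ_7 ≅ ℤ_70


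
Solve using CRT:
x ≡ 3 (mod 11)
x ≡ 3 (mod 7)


m₁ = 11, m₂ = 7, gcd = 1, so CRT applies. M = m₁·m₂ = 77
Let M₁ = M/m₁ = 7, M₂ = M/m₂ = 11
Find y₁ ≡ M₁⁻¹ (mod m₁): 7⁻¹ ≡ 8 (mod 11)
Find y₂ ≡ M₂⁻¹ (mod m₂): 11⁻¹ ≡ 2 (mod 7)
x = a₁·M₁·y₁ + a₂·M₂·y₂ = 3·7·8 + 3·11·2 = 234
Reduce mod 77: x ≡ 3
Check: 3 mod 11 = 3 ✓, 3 mod 7 = 3 ✓

x ≡ 3 (mod 77)


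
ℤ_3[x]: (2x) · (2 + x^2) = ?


Expand and collect like terms; reduce coefficients mod 3:
x^0: 0·2 = 0 ≡ 0 (mod 3)
x^1: 0·0 + 2·2 = 4 ≡ 1 (mod 3)
x^2: 0·1 + 2·0 = 0 ≡ 0 (mod 3)
x^3: 2·1 = 2 ≡ 2 (mod 3)
Result: x + 2x^3

f · g = x + 2x^3


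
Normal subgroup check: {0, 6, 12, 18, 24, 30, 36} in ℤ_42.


H = {0, 6, 12, 18, 24, 30, 36} in ℤ_42
ℤ_42 is abelian; every subgroup of an abelian group is normal

Yes, normal subgroup


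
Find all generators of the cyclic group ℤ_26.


g generates ℤ_n iff gcd(g,n) = 1
Prime factors of 26: 2, 13
Generators are g ∈ {1,...,25} not divisible by any of these primes.
Generators: {1, 3, 5, 7, 9, 11, 15, 17, 19, 21, 23, 25}
Number of generators = φ(26) = 12

Generators of ℤ_26 = {1, 3, 5, 7, 9, 11, 15, 17, 19, 21, 23, 25}


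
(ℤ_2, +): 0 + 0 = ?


Operation: addition mod 2
0 + 0 = (a + b) mod 2 with a = 0, b = 0

0 + 0 = 0


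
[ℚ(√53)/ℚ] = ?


√53 has minimal polynomial x² - 53 (irreducible over ℚ since 53 is squarefree)

[ℚ(√53)/ℚ] = 2


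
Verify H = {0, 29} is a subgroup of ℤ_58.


Subgroup test for H = {0, 29} in (ℤ_58, +):
(1) 0 ∈ H? Yes
(2) Closure: for all a,b ∈ H, (a+b) mod 58 ∈ H? Yes
(3) Inverses: for all a ∈ H, -a mod 58 ∈ H? Yes

Yes, H is a subgroup of ℤ_58


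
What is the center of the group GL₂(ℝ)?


Z(G) = {g ∈ G | gx = xg for all x ∈ G}
Only scalar multiples of the identity commute with all invertible matrices

Z(GL₂(ℝ)) = {aI : a ∈ ℝ, a ≠ 0}


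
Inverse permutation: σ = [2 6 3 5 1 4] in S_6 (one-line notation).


To find σ⁻¹, swap domain and range:
σ(1) = 2 → σ⁻¹(2) = 1
σ(2) = 6 → σ⁻¹(6) = 2
σ(3) = 3 → σ⁻¹(3) = 3
σ(4) = 5 → σ⁻¹(5) = 4
σ(5) = 1 → σ⁻¹(1) = 5
σ(6) = 4 → σ⁻¹(4) = 6

σ⁻¹ = [5 1 3 6 4 2]


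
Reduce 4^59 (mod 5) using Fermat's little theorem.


Fermat's little theorem: if p is prime and gcd(a,p)=1, then a^(p-1) ≡ 1 (mod p)
p = 5 is prime, gcd(4,5) = 1
Reduce exponent: 59 mod 4 = 3
So 4^59 ≡ 4^3 (mod 5)
4^3 mod 5 = 4

4^59 ≡ 4 (mod 5)


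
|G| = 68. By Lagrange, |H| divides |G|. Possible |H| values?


Lagrange's theorem: |H| divides |G|
|G| = 68
Divisors of 68: 1, 2, 4, 17, 34, 68

Possible subgroup orders: {1, 2, 4, 17, 34, 68}


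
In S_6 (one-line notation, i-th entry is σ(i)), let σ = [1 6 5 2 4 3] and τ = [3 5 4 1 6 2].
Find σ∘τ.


σ∘τ: apply τ first, then σ
1 →τ 3 →σ 5
2 →τ 5 →σ 4
3 →τ 4 →σ 2
4 →τ 1 →σ 1
5 →τ 6 →σ 3
6 →τ 2 →σ 6

σ∘τ = [5 4 2 1 3 6]


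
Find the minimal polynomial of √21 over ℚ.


√21 satisfies x² - 21 = 0, irreducible over ℚ since 21 is squarefree

Minimal polynomial: x² - 21


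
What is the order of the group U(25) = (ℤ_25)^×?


U(n) is the group of units mod n; |U(n)| = φ(n)
|U(25)| = φ(25) = 20

|U(25) = (ℤ_25)^×| = 20


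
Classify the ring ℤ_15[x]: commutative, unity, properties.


ℤ_15 has zero divisors (3·5 ≡ 0), and these lift to constant zero divisors in ℤ_15[x]; so not an integral domain
Commutative: Yes
Integral domain: No
Has unity: Yes

ℤ_15[x]: Commutative=Yes, Unity=Yes


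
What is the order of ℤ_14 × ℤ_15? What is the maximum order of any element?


|ℤ_14 × ℤ_15| = 14 × 15 = 210
Max element order = lcm(14,15) = 210
Cyclic? Yes (gcd=1)

|ℤ_14×ℤ_15| = 210, max element order = 210


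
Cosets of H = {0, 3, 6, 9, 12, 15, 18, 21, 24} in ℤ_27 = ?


H = {0, 3, 6, 9, 12, 15, 18, 21, 24}, |H| = 9
Number of cosets = |G|/|H| = 27/9 = 3
0 + H = {0, 3, 6, 9, 12, 15, 18, 21, 24}
1 + H = {1, 4, 7, 10, 13, 16, 19, 22, 25}
2 + H = {2, 5, 8, 11, 14, 17, 20, 23, 26}

Cosets: 0+H={0,3,6,9,12,15,18,21,24}; 1+H={1,4,7,10,13,16,19,22,25}; 2+H={2,5,8,11,14,17,20,23,26}


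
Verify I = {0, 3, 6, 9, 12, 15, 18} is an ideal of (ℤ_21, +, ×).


Check ideal conditions for I = {0, 3, 6, 9, 12, 15, 18} in ℤ_21:
(1) I is an additive subgroup? Yes
(2) For r ∈ ℤ_21 and a ∈ I: r·a ∈ I? Yes

Yes, I is an ideal of ℤ_21


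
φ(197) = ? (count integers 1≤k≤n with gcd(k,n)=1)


Factor n: 197 = 197
φ(n) = n · ∏(1 - 1/p) over distinct primes p | n
φ(197) = 197 · (1 - 1/197) = 196

φ(197) = 196


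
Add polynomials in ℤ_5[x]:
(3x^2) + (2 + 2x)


Add coefficients mod 5:
x^0: 0 + 2 = 2 (mod 5)
x^1: 0 + 2 = 2 (mod 5)
x^2: 3 + 0 = 3 (mod 5)
Result: 2 + 2x + 3x^2

f + g = 2 + 2x + 3x^2


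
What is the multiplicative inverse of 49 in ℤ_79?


Use the extended Euclidean algorithm to write 1 = 49·s + 79·t; then s mod 79 is the inverse.
Euclidean algorithm:
  49 = 0·79 + 49
  79 = 1·49 + 30
  49 = 1·30 + 19
  30 = 1·19 + 11
  19 = 1·11 + 8
  11 = 1·8 + 3
  8 = 2·3 + 2
  3 = 1·2 + 1
  2 = 2·1 + 0
gcd(49,79) = 1
Back-substitution gives: 49·(-29) + 79·(18) = 1
So 49⁻¹ ≡ -29 ≡ 50 (mod 79)
Check: 49 × 50 = 2450 ≡ 1 (mod 79) ✓

49⁻¹ ≡ 50 (mod 79)


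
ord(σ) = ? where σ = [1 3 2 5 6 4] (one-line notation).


Cycle decomposition: (2 3) (4 5 6)
Cycle lengths: 2, 3
Order = lcm(2, 3) = 6

ord(σ) = 6


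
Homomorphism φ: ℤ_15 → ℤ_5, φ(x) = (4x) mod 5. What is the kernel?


Kernel = preimage of identity
ker(φ) = {x ∈ ℤ_15 : 4x ≡ 0 (mod 5)}. Since 5 | 15, φ is well-defined. The kernel is the cyclic subgroup ⟨5⟩ of ℤ_15 (order 3), i.e. {0, 5, 10}

ker(φ) = {0, 5, 10}


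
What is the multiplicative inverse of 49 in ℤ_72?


Use the extended Euclidean algorithm to write 1 = 49·s + 72·t; then s mod 72 is the inverse.
Euclidean algorithm:
  49 = 0·72 + 49
  72 = 1·49 + 23
  49 = 2·23 + 3
  23 = 7·3 + 2
  3 = 1·2 + 1
  2 = 2·1 + 0
gcd(49,72) = 1
Back-substitution gives: 49·(25) + 72·(-17) = 1
So 49⁻¹ ≡ 25 ≡ 25 (mod 72)
Check: 49 × 25 = 1225 ≡ 1 (mod 72) ✓

49⁻¹ ≡ 25 (mod 72)


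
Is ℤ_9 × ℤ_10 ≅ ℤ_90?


Comparing ℤ_9 × ℤ_10 and ℤ_90:
gcd(9,10) = 1, so ℤ_9 × ℤ_10 ≅ ℤ_90 (CRT)

Yes, ℤ_9 × ℤ_10 ≅ ℤ_90


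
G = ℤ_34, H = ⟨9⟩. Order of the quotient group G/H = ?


|⟨9⟩| = n / gcd(9, 34) = 34 / 1 = 34
H is normal (ℤ_34 is abelian).
|G/H| = |G| / |H| = 34 / 34 = 1

|G/H| = 1


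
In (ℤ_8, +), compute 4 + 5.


Operation: addition mod 8
4 + 5 = (a + b) mod 8 with a = 4, b = 5

4 + 5 = 1


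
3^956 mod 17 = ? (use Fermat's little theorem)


Fermat's little theorem: if p is prime and gcd(a,p)=1, then a^(p-1) ≡ 1 (mod p)
p = 17 is prime, gcd(3,17) = 1
Reduce exponent: 956 mod 16 = 12
So 3^956 ≡ 3^12 (mod 17)
3^12 mod 17 = 4

3^956 ≡ 4 (mod 17)


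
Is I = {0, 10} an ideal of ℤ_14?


Check ideal conditions for I = {0, 10} in ℤ_14:
(1) I is an additive subgroup? No
(2) For r ∈ ℤ_14 and a ∈ I: r·a ∈ I? No  [counterexample: r=2, a=10, r·a mod 14 = 6 ∉ I]

No, I is not an ideal of ℤ_14


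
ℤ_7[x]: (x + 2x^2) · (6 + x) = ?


Expand and collect like terms; reduce coefficients mod 7:
x^0: 0·6 = 0 ≡ 0 (mod 7)
x^1: 0·1 + 1·6 = 6 ≡ 6 (mod 7)
x^2: 1·1 + 2·6 = 13 ≡ 6 (mod 7)
x^3: 2·1 = 2 ≡ 2 (mod 7)
Result: 6x + 6x^2 + 2x^3

f · g = 6x + 6x^2 + 2x^3


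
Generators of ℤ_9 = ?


g generates ℤ_n iff gcd(g,n) = 1
Checking each g ∈ {1,...,8}:
gcd(1,9) = 1
gcd(2,9) = 1
gcd(3,9) = 3
gcd(4,9) = 1
gcd(5,9) = 1
gcd(6,9) = 3
gcd(7,9) = 1
gcd(8,9) = 1
Generators: {1, 2, 4, 5, 7, 8}
Number of generators = φ(9) = 6

Generators of ℤ_9 = {1, 2, 4, 5, 7, 8}


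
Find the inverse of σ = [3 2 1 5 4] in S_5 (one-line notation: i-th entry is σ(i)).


To find σ⁻¹, swap domain and range:
σ(1) = 3 → σ⁻¹(3) = 1
σ(2) = 2 → σ⁻¹(2) = 2
σ(3) = 1 → σ⁻¹(1) = 3
σ(4) = 5 → σ⁻¹(5) = 4
σ(5) = 4 → σ⁻¹(4) = 5

σ⁻¹ = [3 2 1 5 4]


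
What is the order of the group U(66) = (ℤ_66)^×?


U(n) is the group of units mod n; |U(n)| = φ(n)
|U(66)| = φ(66) = 20

|U(66) = (ℤ_66)^×| = 20


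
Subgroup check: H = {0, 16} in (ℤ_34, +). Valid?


Subgroup test for H = {0, 16} in (ℤ_34, +):
(1) 0 ∈ H? Yes
(2) Closure: for all a,b ∈ H, (a+b) mod 34 ∈ H? No  [counterexample: 16 + 16 = 32 ∉ H]
(3) Inverses: for all a ∈ H, -a mod 34 ∈ H? No

No, H is not a subgroup of ℤ_34


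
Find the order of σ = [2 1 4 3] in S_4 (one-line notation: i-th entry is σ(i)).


Cycle decomposition: (1 2) (3 4)
Cycle lengths: 2, 2
Order = lcm(2, 2) = 2

ord(σ) = 2


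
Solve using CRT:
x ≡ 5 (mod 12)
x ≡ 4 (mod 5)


m₁ = 12, m₂ = 5, gcd = 1, so CRT applies. M = m₁·m₂ = 60
Let M₁ = M/m₁ = 5, M₂ = M/m₂ = 12
Find y₁ ≡ M₁⁻¹ (mod m₁): 5⁻¹ ≡ 5 (mod 12)
Find y₂ ≡ M₂⁻¹ (mod m₂): 12⁻¹ ≡ 3 (mod 5)
x = a₁·M₁·y₁ + a₂·M₂·y₂ = 5·5·5 + 4·12·3 = 269
Reduce mod 60: x ≡ 29
Check: 29 mod 12 = 5 ✓, 29 mod 5 = 4 ✓

x ≡ 29 (mod 60)


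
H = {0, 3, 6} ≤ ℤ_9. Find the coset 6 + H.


6 + H = {6 + h (mod 9) : h ∈ H}
6+0=6, 6+3=0, 6+6=3
6 + H = {0, 3, 6} = 0 + H

6 + H = {0, 3, 6}


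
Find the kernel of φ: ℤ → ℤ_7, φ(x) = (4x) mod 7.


Kernel = preimage of identity
ker(φ) = {x ∈ ℤ : 4x ≡ 0 (mod 7)}. gcd(4,7) = 1, so 4x ≡ 0 (mod 7) ⟺ x ≡ 0 (mod 7/1 = 7). Hence ker(φ) = 7ℤ

ker(φ) = 7ℤ


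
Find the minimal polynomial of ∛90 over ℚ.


∛90 satisfies x³ - 90 = 0, irreducible over ℚ (no rational root; 90 is not a perfect cube)

Minimal polynomial: x³ - 90


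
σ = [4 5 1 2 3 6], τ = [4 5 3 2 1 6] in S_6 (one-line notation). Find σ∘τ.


σ∘τ: apply τ first, then σ
1 →τ 4 →σ 2
2 →τ 5 →σ 3
3 →τ 3 →σ 1
4 →τ 2 →σ 5
5 →τ 1 →σ 4
6 →τ 6 →σ 6

σ∘τ = [2 3 1 5 4 6]


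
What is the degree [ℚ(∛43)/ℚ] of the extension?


∛43 has minimal polynomial x³ - 43 (irreducible over ℚ since 43 is not a perfect cube)

[ℚ(∛43)/ℚ] = 3


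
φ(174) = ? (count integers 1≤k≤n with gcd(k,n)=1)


Factor n: 174 = 2 × 3 × 29
φ(n) = n · ∏(1 - 1/p) over distinct primes p | n
φ(174) = 174 · (1 - 1/2) · (1 - 1/3) · (1 - 1/29) = 56

φ(174) = 56


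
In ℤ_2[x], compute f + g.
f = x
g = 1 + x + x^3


Add coefficients mod 2:
x^0: 0 + 1 = 1 (mod 2)
x^1: 1 + 1 = 0 (mod 2)
x^2: 0 + 0 = 0 (mod 2)
x^3: 0 + 1 = 1 (mod 2)
Result: 1 + x^3

f + g = 1 + x^3


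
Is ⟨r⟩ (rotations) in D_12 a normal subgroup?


H = ⟨r⟩ (rotations) in D_12
The rotation subgroup ⟨r⟩ has index 2 in D_12, so it is normal

Yes, normal subgroup


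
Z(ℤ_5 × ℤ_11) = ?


Z(G) = {g ∈ G | gx = xg for all x ∈ G}
Direct product of abelian groups is abelian, so Z(G) = G

Z(ℤ_5 × ℤ_11) = ℤ_5 × ℤ_11


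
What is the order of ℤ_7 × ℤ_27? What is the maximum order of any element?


|ℤ_7 × ℤ_27| = 7 × 27 = 189
Max element order = lcm(7,27) = 189
Cyclic? Yes (gcd=1)

|ℤ_7×ℤ_27| = 189, max element order = 189


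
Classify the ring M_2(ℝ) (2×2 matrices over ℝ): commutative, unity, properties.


Matrix multiplication is non-commutative for n ≥ 2; the identity matrix I is the unity; singular matrices give zero divisors, so not an integral domain
Commutative: No
Integral domain: No
Has unity: Yes

M_2(ℝ) (2×2 matrices over ℝ): Commutative=No, Unity=Yes


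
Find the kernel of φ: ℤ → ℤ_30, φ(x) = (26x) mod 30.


Kernel = preimage of identity
ker(φ) = {x ∈ ℤ : 26x ≡ 0 (mod 30)}. gcd(26,30) = 2, so 26x ≡ 0 (mod 30) ⟺ x ≡ 0 (mod 30/2 = 15). Hence ker(φ) = 15ℤ

ker(φ) = 15ℤ


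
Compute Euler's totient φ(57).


Factor n: 57 = 3 × 19
φ(n) = n · ∏(1 - 1/p) over distinct primes p | n
φ(57) = 57 · (1 - 1/3) · (1 - 1/19) = 36

φ(57) = 36


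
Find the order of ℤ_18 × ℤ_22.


|A × B| = |A| · |B|
|ℤ_18 × ℤ_22| = 18 × 22 = 396

|ℤ_18 × ℤ_22| = 396


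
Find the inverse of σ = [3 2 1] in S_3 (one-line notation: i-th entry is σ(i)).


To find σ⁻¹, swap domain and range:
σ(1) = 3 → σ⁻¹(3) = 1
σ(2) = 2 → σ⁻¹(2) = 2
σ(3) = 1 → σ⁻¹(1) = 3

σ⁻¹ = [3 2 1]


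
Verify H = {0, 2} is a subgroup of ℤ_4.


Subgroup test for H = {0, 2} in (ℤ_4, +):
(1) 0 ∈ H? Yes
(2) Closure: for all a,b ∈ H, (a+b) mod 4 ∈ H? Yes
(3) Inverses: for all a ∈ H, -a mod 4 ∈ H? Yes

Yes, H is a subgroup of ℤ_4


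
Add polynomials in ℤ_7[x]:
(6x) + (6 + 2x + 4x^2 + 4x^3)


Add coefficients mod 7:
x^0: 0 + 6 = 6 (mod 7)
x^1: 6 + 2 = 1 (mod 7)
x^2: 0 + 4 = 4 (mod 7)
x^3: 0 + 4 = 4 (mod 7)
Result: 6 + x + 4x^2 + 4x^3

f + g = 6 + x + 4x^2 + 4x^3


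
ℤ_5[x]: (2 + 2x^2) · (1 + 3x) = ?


Expand and collect like terms; reduce coefficients mod 5:
x^0: 2·1 = 2 ≡ 2 (mod 5)
x^1: 2·3 + 0·1 = 6 ≡ 1 (mod 5)
x^2: 0·3 + 2·1 = 2 ≡ 2 (mod 5)
x^3: 2·3 = 6 ≡ 1 (mod 5)
Result: 2 + x + 2x^2 + x^3

f · g = 2 + x + 2x^2 + x^3


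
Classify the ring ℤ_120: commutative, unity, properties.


ℤ_120 is a commutative ring with unity 1; 120 = 2×60 is composite, so 2·60 ≡ 0 gives zero divisors (not an integral domain)
Commutative: Yes
Integral domain: No
Has unity: Yes

ℤ_120: Commutative=Yes, Unity=Yes


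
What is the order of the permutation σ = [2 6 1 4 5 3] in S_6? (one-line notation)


Cycle decomposition: (1 2 6 3)
Cycle lengths: 4
Order = lcm(4) = 4

ord(σ) = 4


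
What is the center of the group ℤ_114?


Z(G) = {g ∈ G | gx = xg for all x ∈ G}
ℤ_114 is abelian, so Z(G) = G

Z(ℤ_114) = ℤ_114


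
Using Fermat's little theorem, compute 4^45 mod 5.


Fermat's little theorem: if p is prime and gcd(a,p)=1, then a^(p-1) ≡ 1 (mod p)
p = 5 is prime, gcd(4,5) = 1
Reduce exponent: 45 mod 4 = 1
So 4^45 ≡ 4^1 (mod 5)
4^1 mod 5 = 4

4^45 ≡ 4 (mod 5)


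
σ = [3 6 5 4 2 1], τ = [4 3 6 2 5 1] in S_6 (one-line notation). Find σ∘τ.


σ∘τ: apply τ first, then σ
1 →τ 4 →σ 4
2 →τ 3 →σ 5
3 →τ 6 →σ 1
4 →τ 2 →σ 6
5 →τ 5 →σ 2
6 →τ 1 →σ 3

σ∘τ = [4 5 1 6 2 3]


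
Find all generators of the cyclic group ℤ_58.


g generates ℤ_n iff gcd(g,n) = 1
Prime factors of 58: 2, 29
Generators are g ∈ {1,...,57} not divisible by any of these primes.
Generators: {1, 3, 5, 7, 9, 11, 13, 15, 17, 19, 21, 23, 25, 27, 31, 33, 35, 37, 39, 41, 43, 45, 47, 49, 51, 53, 55, 57}
Number of generators = φ(58) = 28

Generators of ℤ_58 = {1, 3, 5, 7, 9, 11, 13, 15, 17, 19, 21, 23, 25, 27, 31, 33, 35, 37, 39, 41, 43, 45, 47, 49, 51, 53, 55, 57}


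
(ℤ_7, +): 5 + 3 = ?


Operation: addition mod 7
5 + 3 = (a + b) mod 7 with a = 5, b = 3

5 + 3 = 1


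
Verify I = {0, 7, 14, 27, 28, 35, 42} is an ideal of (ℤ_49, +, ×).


Check ideal conditions for I = {0, 7, 14, 27, 28, 35, 42} in ℤ_49:
(1) I is an additive subgroup? No
(2) For r ∈ ℤ_49 and a ∈ I: r·a ∈ I? No  [counterexample: r=2, a=27, r·a mod 49 = 5 ∉ I]

No, I is not an ideal of ℤ_49


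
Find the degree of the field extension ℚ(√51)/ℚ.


√51 has minimal polynomial x² - 51 (irreducible over ℚ since 51 is squarefree)

[ℚ(√51)/ℚ] = 2


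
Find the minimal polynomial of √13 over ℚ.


√13 satisfies x² - 13 = 0, irreducible over ℚ since 13 is squarefree

Minimal polynomial: x² - 13


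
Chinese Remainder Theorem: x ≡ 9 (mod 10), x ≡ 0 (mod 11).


m₁ = 10, m₂ = 11, gcd = 1, so CRT applies. M = m₁·m₂ = 110
Let M₁ = M/m₁ = 11, M₂ = M/m₂ = 10
Find y₁ ≡ M₁⁻¹ (mod m₁): 11⁻¹ ≡ 1 (mod 10)
Find y₂ ≡ M₂⁻¹ (mod m₂): 10⁻¹ ≡ 10 (mod 11)
x = a₁·M₁·y₁ + a₂·M₂·y₂ = 9·11·1 + 0·10·10 = 99
Reduce mod 110: x ≡ 99
Check: 99 mod 10 = 9 ✓, 99 mod 11 = 0 ✓

x ≡ 99 (mod 110)


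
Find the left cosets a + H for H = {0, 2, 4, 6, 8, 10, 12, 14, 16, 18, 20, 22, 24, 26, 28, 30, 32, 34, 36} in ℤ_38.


H = {0, 2, 4, 6, 8, 10, 12, 14, 16, 18, 20, 22, 24, 26, 28, 30, 32, 34, 36}, |H| = 19
Number of cosets = |G|/|H| = 38/19 = 2
0 + H = {0, 2, 4, 6, 8, 10, 12, 14, 16, 18, 20, 22, 24, 26, 28, 30, 32, 34, 36}
1 + H = {1, 3, 5, 7, 9, 11, 13, 15, 17, 19, 21, 23, 25, 27, 29, 31, 33, 35, 37}

Cosets: 0+H={0,2,4,6,8,10,12,14,16,18,20,22,24,26,28,30,32,34,36}; 1+H={1,3,5,7,9,11,13,15,17,19,21,23,25,27,29,31,33,35,37}


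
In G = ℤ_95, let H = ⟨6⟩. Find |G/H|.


|⟨6⟩| = n / gcd(6, 95) = 95 / 1 = 95
H is normal (ℤ_95 is abelian).
|G/H| = |G| / |H| = 95 / 95 = 1

|G/H| = 1


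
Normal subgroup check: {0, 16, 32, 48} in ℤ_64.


H = {0, 16, 32, 48} in ℤ_64
ℤ_64 is abelian; every subgroup of an abelian group is normal

Yes, normal subgroup


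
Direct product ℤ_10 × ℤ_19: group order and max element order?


|ℤ_10 × ℤ_19| = 10 × 19 = 190
Max element order = lcm(10,19) = 190
Cyclic? Yes (gcd=1)

|ℤ_10×ℤ_19| = 190, max element order = 190


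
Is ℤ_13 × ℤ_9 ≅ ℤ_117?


Comparing ℤ_13 × ℤ_9 and ℤ_117:
gcd(13,9) = 1, so ℤ_13 × ℤ_9 ≅ ℤ_117 (CRT)

Yes, ℤ_13 × ℤ_9 ≅ ℤ_117


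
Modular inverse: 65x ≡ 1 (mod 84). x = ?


Use the extended Euclidean algorithm to write 1 = 65·s + 84·t; then s mod 84 is the inverse.
Euclidean algorithm:
  65 = 0·84 + 65
  84 = 1·65 + 19
  65 = 3·19 + 8
  19 = 2·8 + 3
  8 = 2·3 + 2
  3 = 1·2 + 1
  2 = 2·1 + 0
gcd(65,84) = 1
Back-substitution gives: 65·(-31) + 84·(24) = 1
So 65⁻¹ ≡ -31 ≡ 53 (mod 84)
Check: 65 × 53 = 3445 ≡ 1 (mod 84) ✓

65⁻¹ ≡ 53 (mod 84)


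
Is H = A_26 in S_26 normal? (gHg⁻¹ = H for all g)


H = A_26 in S_26
A_26 has index 2 in S_26, and every subgroup of index 2 is normal

Yes, normal subgroup


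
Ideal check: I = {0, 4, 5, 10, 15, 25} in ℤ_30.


Check ideal conditions for I = {0, 4, 5, 10, 15, 25} in ℤ_30:
(1) I is an additive subgroup? No
(2) For r ∈ ℤ_30 and a ∈ I: r·a ∈ I? No  [counterexample: r=2, a=4, r·a mod 30 = 8 ∉ I]

No, I is not an ideal of ℤ_30


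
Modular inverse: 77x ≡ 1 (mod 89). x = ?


Use the extended Euclidean algorithm to write 1 = 77·s + 89·t; then s mod 89 is the inverse.
Euclidean algorithm:
  77 = 0·89 + 77
  89 = 1·77 + 12
  77 = 6·12 + 5
  12 = 2·5 + 2
  5 = 2·2 + 1
  2 = 2·1 + 0
gcd(77,89) = 1
Back-substitution gives: 77·(37) + 89·(-32) = 1
So 77⁻¹ ≡ 37 ≡ 37 (mod 89)
Check: 77 × 37 = 2849 ≡ 1 (mod 89) ✓

77⁻¹ ≡ 37 (mod 89)


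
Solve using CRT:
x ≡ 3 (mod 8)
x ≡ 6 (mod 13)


m₁ = 8, m₂ = 13, gcd = 1, so CRT applies. M = m₁·m₂ = 104
Let M₁ = M/m₁ = 13, M₂ = M/m₂ = 8
Find y₁ ≡ M₁⁻¹ (mod m₁): 13⁻¹ ≡ 5 (mod 8)
Find y₂ ≡ M₂⁻¹ (mod m₂): 8⁻¹ ≡ 5 (mod 13)
x = a₁·M₁·y₁ + a₂·M₂·y₂ = 3·13·5 + 6·8·5 = 435
Reduce mod 104: x ≡ 19
Check: 19 mod 8 = 3 ✓, 19 mod 13 = 6 ✓

x ≡ 19 (mod 104)


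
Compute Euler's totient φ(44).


Factor n: 44 = 2^2 × 11
φ(n) = n · ∏(1 - 1/p) over distinct primes p | n
φ(44) = 44 · (1 - 1/2) · (1 - 1/11) = 20

φ(44) = 20


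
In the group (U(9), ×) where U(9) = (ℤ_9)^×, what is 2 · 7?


Operation: multiplication mod 9
2 · 7 = (a × b) mod 9 with a = 2, b = 7

2 · 7 = 5


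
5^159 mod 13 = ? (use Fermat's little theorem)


Fermat's little theorem: if p is prime and gcd(a,p)=1, then a^(p-1) ≡ 1 (mod p)
p = 13 is prime, gcd(5,13) = 1
Reduce exponent: 159 mod 12 = 3
So 5^159 ≡ 5^3 (mod 13)
5^3 mod 13 = 8

5^159 ≡ 8 (mod 13)


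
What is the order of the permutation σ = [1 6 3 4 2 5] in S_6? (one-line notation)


Cycle decomposition: (2 6 5)
Cycle lengths: 3
Order = lcm(3) = 3

ord(σ) = 3


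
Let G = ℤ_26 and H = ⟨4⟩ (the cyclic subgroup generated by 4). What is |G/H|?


|⟨4⟩| = n / gcd(4, 26) = 26 / 2 = 13
H is normal (ℤ_26 is abelian).
|G/H| = |G| / |H| = 26 / 13 = 2

|G/H| = 2


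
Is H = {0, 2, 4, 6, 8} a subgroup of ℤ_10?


Subgroup test for H = {0, 2, 4, 6, 8} in (ℤ_10, +):
(1) 0 ∈ H? Yes
(2) Closure: for all a,b ∈ H, (a+b) mod 10 ∈ H? Yes
(3) Inverses: for all a ∈ H, -a mod 10 ∈ H? Yes

Yes, H is a subgroup of ℤ_10


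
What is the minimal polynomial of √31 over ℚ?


√31 satisfies x² - 31 = 0, irreducible over ℚ since 31 is squarefree

Minimal polynomial: x² - 31


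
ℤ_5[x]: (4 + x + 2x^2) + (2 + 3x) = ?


Add coefficients mod 5:
x^0: 4 + 2 = 1 (mod 5)
x^1: 1 + 3 = 4 (mod 5)
x^2: 2 + 0 = 2 (mod 5)
Result: 1 + 4x + 2x^2

f + g = 1 + 4x + 2x^2


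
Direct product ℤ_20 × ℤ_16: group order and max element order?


|ℤ_20 × ℤ_16| = 20 × 16 = 320
Max element order = lcm(20,16) = 80
Cyclic? No (gcd=4)

|ℤ_20×ℤ_16| = 320, max element order = 80


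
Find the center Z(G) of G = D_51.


Z(G) = {g ∈ G | gx = xg for all x ∈ G}
For odd n, Z(D_n) = {e}: no nontrivial rotation commutes with all reflections

Z(D_51) = {e}


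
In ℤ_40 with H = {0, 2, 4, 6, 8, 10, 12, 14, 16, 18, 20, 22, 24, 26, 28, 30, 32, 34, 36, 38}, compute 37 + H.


37 + H = {37 + h (mod 40) : h ∈ H}
37+0=37, 37+2=39, 37+4=1, 37+6=3, 37+8=5, 37+10=7, 37+12=9, 37+14=11, 37+16=13, 37+18=15, 37+20=17, 37+22=19, 37+24=21, 37+26=23, 37+28=25, 37+30=27, 37+32=29, 37+34=31, 37+36=33, 37+38=35
37 + H = {1, 3, 5, 7, 9, 11, 13, 15, 17, 19, 21, 23, 25, 27, 29, 31, 33, 35, 37, 39} = 1 + H

37 + H = {1, 3, 5, 7, 9, 11, 13, 15, 17, 19, 21, 23, 25, 27, 29, 31, 33, 35, 37, 39}


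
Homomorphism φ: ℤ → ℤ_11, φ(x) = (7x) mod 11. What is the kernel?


Kernel = preimage of identity
ker(φ) = {x ∈ ℤ : 7x ≡ 0 (mod 11)}. gcd(7,11) = 1, so 7x ≡ 0 (mod 11) ⟺ x ≡ 0 (mod 11/1 = 11). Hence ker(φ) = 11ℤ

ker(φ) = 11ℤ


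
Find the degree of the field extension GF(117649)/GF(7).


GF(117649) = GF(7^6), so the extension degree is 6

[GF(117649)/GF(7)] = 6


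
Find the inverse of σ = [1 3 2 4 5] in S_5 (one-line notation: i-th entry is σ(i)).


To find σ⁻¹, swap domain and range:
σ(1) = 1 → σ⁻¹(1) = 1
σ(2) = 3 → σ⁻¹(3) = 2
σ(3) = 2 → σ⁻¹(2) = 3
σ(4) = 4 → σ⁻¹(4) = 4
σ(5) = 5 → σ⁻¹(5) = 5

σ⁻¹ = [1 3 2 4 5]


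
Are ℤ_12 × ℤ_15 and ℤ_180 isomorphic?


Comparing ℤ_12 × ℤ_15 and ℤ_180:
gcd(12,15) = 3 ≠ 1. Max element order in ℤ_12×ℤ_15 is lcm(12,15) = 60 < 180, so it has no element of order 180

No, ℤ_12 × ℤ_15 ≇ ℤ_180


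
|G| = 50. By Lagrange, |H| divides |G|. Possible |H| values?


Lagrange's theorem: |H| divides |G|
|G| = 50
Divisors of 50: 1, 2, 5, 10, 25, 50

Possible subgroup orders: {1, 2, 5, 10, 25, 50}


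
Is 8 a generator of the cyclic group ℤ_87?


g generates ℤ_n iff gcd(g, n) = 1
gcd(8, 87) = 1
Since gcd = 1, 8 is a generator.

Yes, 8 generates ℤ_87


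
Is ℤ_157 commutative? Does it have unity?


ℤ_157 is a commutative ring with unity 1; 157 is prime, so ℤ_157 is a field (hence an integral domain)
Commutative: Yes
Integral domain: Yes
Has unity: Yes

ℤ_157: Commutative=Yes, Unity=Yes


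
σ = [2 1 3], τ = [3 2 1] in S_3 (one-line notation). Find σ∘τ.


σ∘τ: apply τ first, then σ
1 →τ 3 →σ 3
2 →τ 2 →σ 1
3 →τ 1 →σ 2

σ∘τ = [3 1 2]


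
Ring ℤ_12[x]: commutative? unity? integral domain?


ℤ_12 has zero divisors (2·6 ≡ 0), and these lift to constant zero divisors in ℤ_12[x]; so not an integral domain
Commutative: Yes
Integral domain: No
Has unity: Yes

ℤ_12[x]: Commutative=Yes, Unity=Yes


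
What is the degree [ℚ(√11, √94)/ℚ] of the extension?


[ℚ(√11,√94):ℚ] = [ℚ(√11,√94):ℚ(√11)]·[ℚ(√11):ℚ] = 2·2 = 4

[ℚ(√11, √94)/ℚ] = 4


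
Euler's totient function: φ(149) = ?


Factor n: 149 = 149
φ(n) = n · ∏(1 - 1/p) over distinct primes p | n
φ(149) = 149 · (1 - 1/149) = 148

φ(149) = 148


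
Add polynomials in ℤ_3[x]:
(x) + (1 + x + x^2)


Add coefficients mod 3:
x^0: 0 + 1 = 1 (mod 3)
x^1: 1 + 1 = 2 (mod 3)
x^2: 0 + 1 = 1 (mod 3)
Result: 1 + 2x + x^2

f + g = 1 + 2x + x^2


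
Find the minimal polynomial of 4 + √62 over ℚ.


Let α = 4 + √62. Then α - 4 = √62, so (α - 4)² = 62, giving α² - 8α - 46 = 0. Degree 2 and α ∉ ℚ, so this is the minimal polynomial.

Minimal polynomial: x² - 8x - 46


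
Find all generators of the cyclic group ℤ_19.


g generates ℤ_n iff gcd(g,n) = 1
Prime factors of 19: 19
Generators are g ∈ {1,...,18} not divisible by any of these primes.
Generators: {1, 2, 3, 4, 5, 6, 7, 8, 9, 10, 11, 12, 13, 14, 15, 16, 17, 18}
Number of generators = φ(19) = 18

Generators of ℤ_19 = {1, 2, 3, 4, 5, 6, 7, 8, 9, 10, 11, 12, 13, 14, 15, 16, 17, 18}


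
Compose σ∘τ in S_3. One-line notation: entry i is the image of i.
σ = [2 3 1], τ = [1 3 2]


σ∘τ: apply τ first, then σ
1 →τ 1 →σ 2
2 →τ 3 →σ 1
3 →τ 2 →σ 3

σ∘τ = [2 1 3]


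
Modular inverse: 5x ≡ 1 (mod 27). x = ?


Use the extended Euclidean algorithm to write 1 = 5·s + 27·t; then s mod 27 is the inverse.
Euclidean algorithm:
  5 = 0·27 + 5
  27 = 5·5 + 2
  5 = 2·2 + 1
  2 = 2·1 + 0
gcd(5,27) = 1
Back-substitution gives: 5·(11) + 27·(-2) = 1
So 5⁻¹ ≡ 11 ≡ 11 (mod 27)
Check: 5 × 11 = 55 ≡ 1 (mod 27) ✓

5⁻¹ ≡ 11 (mod 27)


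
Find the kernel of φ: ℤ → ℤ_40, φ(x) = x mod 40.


Kernel = preimage of identity
ker(φ) = {x ∈ ℤ : x ≡ 0 (mod 40)} = 40ℤ = {0, ±40, ±80, ...}

ker(φ) = 40ℤ


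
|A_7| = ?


|A_n| = n!/2 (even permutations)
|A_7| = 7!/2 = 5040/2 = 2520

|A_7| = 2520


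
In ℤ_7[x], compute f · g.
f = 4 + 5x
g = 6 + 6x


Expand and collect like terms; reduce coefficients mod 7:
x^0: 4·6 = 24 ≡ 3 (mod 7)
x^1: 4·6 + 5·6 = 54 ≡ 5 (mod 7)
x^2: 5·6 = 30 ≡ 2 (mod 7)
Result: 3 + 5x + 2x^2

f · g = 3 + 5x + 2x^2


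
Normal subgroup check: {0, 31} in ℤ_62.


H = {0, 31} in ℤ_62
ℤ_62 is abelian; every subgroup of an abelian group is normal

Yes, normal subgroup
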